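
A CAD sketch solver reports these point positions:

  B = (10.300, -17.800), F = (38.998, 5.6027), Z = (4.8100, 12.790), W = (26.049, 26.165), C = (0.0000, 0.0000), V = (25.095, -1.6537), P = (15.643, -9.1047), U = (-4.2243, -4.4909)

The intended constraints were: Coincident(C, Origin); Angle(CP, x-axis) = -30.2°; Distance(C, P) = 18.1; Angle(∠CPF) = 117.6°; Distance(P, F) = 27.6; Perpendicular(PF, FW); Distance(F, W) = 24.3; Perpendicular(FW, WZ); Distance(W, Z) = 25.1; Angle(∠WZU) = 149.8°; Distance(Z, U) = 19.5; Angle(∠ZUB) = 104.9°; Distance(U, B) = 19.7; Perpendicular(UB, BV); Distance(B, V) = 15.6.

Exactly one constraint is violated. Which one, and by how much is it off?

Distance(B, V) = 15.6 — off by 6.30.

C = (0.00, 0.00) ✓; CP at -30.20° ✓; |CP| = 18.10 ✓; ∠CPF = 117.6° ✓; |PF| = 27.60 ✓; ∠(PF, FW) = 90.00° ✓; |FW| = 24.30 ✓; ∠(FW, WZ) = 90.00° ✓; |WZ| = 25.10 ✓; ∠WZU = 149.8° ✓; |ZU| = 19.50 ✓; ∠ZUB = 104.9° ✓; |UB| = 19.70 ✓; ∠(UB, BV) = 90.00° ✓; |BV| = 21.90 ✗.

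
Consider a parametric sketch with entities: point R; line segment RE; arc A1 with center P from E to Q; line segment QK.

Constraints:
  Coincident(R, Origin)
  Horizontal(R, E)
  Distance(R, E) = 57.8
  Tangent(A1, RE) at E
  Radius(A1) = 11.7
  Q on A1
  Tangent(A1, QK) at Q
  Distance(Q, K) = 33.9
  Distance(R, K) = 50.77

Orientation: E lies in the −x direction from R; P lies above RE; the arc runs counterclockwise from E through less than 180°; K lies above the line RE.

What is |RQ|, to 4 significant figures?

47.59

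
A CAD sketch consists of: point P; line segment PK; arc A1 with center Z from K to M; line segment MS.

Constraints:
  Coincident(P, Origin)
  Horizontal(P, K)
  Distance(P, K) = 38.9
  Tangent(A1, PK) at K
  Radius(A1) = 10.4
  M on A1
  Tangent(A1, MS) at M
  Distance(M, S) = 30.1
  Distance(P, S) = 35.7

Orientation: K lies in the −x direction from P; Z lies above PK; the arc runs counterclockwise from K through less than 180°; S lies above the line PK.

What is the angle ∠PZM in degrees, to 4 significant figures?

12.99°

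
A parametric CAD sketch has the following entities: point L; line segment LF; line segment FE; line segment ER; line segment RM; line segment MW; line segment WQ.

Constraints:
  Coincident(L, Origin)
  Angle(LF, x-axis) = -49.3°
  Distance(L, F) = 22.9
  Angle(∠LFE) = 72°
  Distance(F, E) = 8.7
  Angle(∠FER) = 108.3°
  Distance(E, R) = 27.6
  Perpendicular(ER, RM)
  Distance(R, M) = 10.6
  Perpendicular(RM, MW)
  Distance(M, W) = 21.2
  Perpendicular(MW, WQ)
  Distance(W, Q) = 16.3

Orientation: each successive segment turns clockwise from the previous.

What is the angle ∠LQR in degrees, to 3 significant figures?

30.6°

L is at the origin; LF runs at -49.3° with length 22.9, so F = (14.9, -17.4). ∠LFE = 72.0° gives FE at -157° from the x-axis; with |FE| = 8.7, E = (6.91, -20.7). ∠FER = 108.3° gives ER at 131° from the x-axis; with |ER| = 27.6, R = (-11.2, 0.111). ER ⟂ RM, so RM runs at 41.0°; with |RM| = 10.6, M = (-3.20, 7.07). RM is perpendicular to MW, so MW runs at -49.0°; with |MW| = 21.2, W = (10.7, -8.93). The perpendicularity gives WQ at right angles to MW, so WQ runs at -139°; with |WQ| = 16.3, Q = (-1.59, -19.6). Then cos ∠LQR = QL·QR / (|QL||QR|), giving 30.6°.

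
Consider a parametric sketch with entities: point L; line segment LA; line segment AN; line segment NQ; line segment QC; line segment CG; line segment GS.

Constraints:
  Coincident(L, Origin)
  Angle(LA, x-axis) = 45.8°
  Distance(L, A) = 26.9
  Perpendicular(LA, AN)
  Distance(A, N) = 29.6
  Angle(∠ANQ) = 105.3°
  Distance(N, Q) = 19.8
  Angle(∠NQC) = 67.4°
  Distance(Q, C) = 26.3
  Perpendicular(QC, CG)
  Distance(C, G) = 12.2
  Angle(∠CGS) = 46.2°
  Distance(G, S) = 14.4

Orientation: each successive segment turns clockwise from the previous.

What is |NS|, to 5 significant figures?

18.065

The perpendicularity gives CG at right angles to QC, so CG runs at 38.500°; with |CG| = 12.2, G = (23.581, 9.4919). ∠CGS = 46.2° gives GS at -95.300° from the x-axis; with |GS| = 14.4, S = (22.251, -4.8466). Then |NS| = |S − N| = 18.065.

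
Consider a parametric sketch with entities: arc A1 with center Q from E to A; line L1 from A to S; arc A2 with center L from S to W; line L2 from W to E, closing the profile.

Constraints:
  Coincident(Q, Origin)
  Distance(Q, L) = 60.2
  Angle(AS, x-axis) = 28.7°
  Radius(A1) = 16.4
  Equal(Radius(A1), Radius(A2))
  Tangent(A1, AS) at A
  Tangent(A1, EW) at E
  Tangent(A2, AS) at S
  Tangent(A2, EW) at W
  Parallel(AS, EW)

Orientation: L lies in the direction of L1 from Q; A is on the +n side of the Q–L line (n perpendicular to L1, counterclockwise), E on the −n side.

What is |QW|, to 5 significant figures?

62.394

The slot axis is L1's direction at 28.7°, so u = (cos 28.7°, sin 28.7°) = (0.87715, 0.48022) and n = (−sin 28.7°, cos 28.7°) = (-0.48022, 0.87715). Q is at the origin and L lies 60.2 along u from Q, so L = 60.2·u = (52.804, 28.909). Tangency of A1 to both parallel lines with radius 16.4 puts A and E at Q ± 16.4·n: A = (-7.8757, 14.385), E = (7.8757, -14.385). Equal radii place S and W the same way about L: S = L + 16.4·n = (44.929, 43.295), W = L − 16.4·n = (60.680, 14.524). Then |QW| = |W − Q| = 62.394.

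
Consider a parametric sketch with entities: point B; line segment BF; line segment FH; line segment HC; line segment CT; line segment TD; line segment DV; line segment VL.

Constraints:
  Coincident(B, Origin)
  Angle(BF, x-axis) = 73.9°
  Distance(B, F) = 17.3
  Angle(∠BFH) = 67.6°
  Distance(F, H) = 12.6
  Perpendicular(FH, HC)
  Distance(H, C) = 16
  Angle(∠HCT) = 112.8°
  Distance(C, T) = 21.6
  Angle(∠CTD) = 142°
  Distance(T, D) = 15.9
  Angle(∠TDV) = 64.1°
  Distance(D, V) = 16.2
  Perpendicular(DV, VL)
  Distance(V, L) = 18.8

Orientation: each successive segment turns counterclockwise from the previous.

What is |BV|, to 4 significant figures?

20.25

B is at the origin; BF runs at 73.9° with length 17.3, so F = (4.798, 16.62). ∠BFH = 67.6° gives FH at -173.7° from the x-axis; with |FH| = 12.6, H = (-7.726, 15.24). FH ⟂ HC, so HC runs at -83.70°; with |HC| = 16.0, C = (-5.971, -0.6645). ∠HCT = 112.8° gives CT at -16.50° from the x-axis; with |CT| = 21.6, T = (14.74, -6.799). ∠CTD = 142.0° gives TD at 21.50° from the x-axis; with |TD| = 15.9, D = (29.53, -0.9719). ∠TDV = 64.1° gives DV at 137.4° from the x-axis; with |DV| = 16.2, V = (17.61, 9.993). Then |BV| = |V − B| = 20.25.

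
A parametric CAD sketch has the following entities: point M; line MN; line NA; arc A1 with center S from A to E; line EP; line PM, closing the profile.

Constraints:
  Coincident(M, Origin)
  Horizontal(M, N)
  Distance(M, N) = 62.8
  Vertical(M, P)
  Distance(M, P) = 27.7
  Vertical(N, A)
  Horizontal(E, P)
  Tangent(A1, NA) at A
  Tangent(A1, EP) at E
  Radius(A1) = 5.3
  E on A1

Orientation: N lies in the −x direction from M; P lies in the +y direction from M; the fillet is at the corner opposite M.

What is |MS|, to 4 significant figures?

61.71

M is at the origin; M and N share the same y with |MN| = 62.8 and N on the −x side, so N = (-62.80, 0.000). M and P share the same x with |MP| = 27.7 and P on the +y side, so P = (0.000, 27.70). The virtual corner opposite M is at (-62.80, 27.70). The tangent condition forces SA to be normal to NA and tangency of A1 to EP means the radius SE is perpendicular to EP, with radius 5.3, so the center S sits 5.3 in from both sides at S = (-57.50, 22.40). Then |MS| = |S − M| = 61.71.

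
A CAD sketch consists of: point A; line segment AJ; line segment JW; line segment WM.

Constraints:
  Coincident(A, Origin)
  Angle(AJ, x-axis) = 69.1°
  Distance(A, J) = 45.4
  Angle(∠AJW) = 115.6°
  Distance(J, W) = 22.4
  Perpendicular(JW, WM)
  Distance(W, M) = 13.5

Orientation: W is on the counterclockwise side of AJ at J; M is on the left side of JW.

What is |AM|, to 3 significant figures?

50.2

A is at the origin; AJ runs at 69.1° with length 45.4, so J = 45.4·(cos 69.1°, sin 69.1°) = (16.2, 42.4). ∠AJW = 115.6°, so JW runs at 69.1° + (180° − 115.6°) = 134° from the x-axis; with |JW| = 22.4, W = J + 22.4·(cos 134°, sin 134°) = (0.777, 58.7). JW ⟂ WM; with |WM| = 13.5 on the left of JW, M = W + 13.5·(-0.725, -0.688) = (-9.02, 49.4). Then |AM| = |M − A| = 50.2.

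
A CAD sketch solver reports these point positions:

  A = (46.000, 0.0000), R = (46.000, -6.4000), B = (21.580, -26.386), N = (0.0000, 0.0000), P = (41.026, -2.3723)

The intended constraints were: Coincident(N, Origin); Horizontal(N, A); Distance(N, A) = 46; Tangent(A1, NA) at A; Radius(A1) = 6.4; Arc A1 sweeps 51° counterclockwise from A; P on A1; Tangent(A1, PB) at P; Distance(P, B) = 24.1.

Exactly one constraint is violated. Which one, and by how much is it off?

Distance(P, B) = 24.1 — off by 6.80.

N = (0.00, 0.00) ✓; N.y = 0.00, A.y = 0.00 ✓; |NA| = 46.00 ✓; ∠(RA, AN) = 90.00° ✓; |RA| = 6.400 ✓; bearing(R→P) − bearing(R→A) = 51.00° ✓; |RP| = 6.400 ✓; ∠(RP, PB) = 90.00° ✓; |PB| = 30.90 ✗.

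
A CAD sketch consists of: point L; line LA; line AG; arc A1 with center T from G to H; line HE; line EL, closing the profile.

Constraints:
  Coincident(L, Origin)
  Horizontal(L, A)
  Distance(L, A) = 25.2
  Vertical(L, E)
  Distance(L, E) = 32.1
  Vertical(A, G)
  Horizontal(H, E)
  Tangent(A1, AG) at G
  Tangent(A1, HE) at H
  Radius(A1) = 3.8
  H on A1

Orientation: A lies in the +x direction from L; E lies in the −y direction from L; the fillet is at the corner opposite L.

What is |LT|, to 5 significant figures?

35.480

LE is vertical with |LE| = 32.1 and E on the −y side, so E = (0.0000, -32.100). The virtual corner opposite L is at (25.200, -32.100). Since A1 is tangent to AG there, TG ⟂ AG and since A1 is tangent to HE there, TH ⟂ HE, with radius 3.8, so the center T sits 3.8 in from both sides at T = (21.400, -28.300). Then |LT| = |T − L| = 35.480.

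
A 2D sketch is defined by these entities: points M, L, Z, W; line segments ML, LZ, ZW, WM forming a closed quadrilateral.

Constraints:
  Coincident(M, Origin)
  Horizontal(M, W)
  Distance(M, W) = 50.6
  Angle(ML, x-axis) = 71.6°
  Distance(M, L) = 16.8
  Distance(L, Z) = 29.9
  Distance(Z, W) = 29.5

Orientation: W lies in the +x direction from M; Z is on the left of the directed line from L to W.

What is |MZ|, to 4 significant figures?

41.83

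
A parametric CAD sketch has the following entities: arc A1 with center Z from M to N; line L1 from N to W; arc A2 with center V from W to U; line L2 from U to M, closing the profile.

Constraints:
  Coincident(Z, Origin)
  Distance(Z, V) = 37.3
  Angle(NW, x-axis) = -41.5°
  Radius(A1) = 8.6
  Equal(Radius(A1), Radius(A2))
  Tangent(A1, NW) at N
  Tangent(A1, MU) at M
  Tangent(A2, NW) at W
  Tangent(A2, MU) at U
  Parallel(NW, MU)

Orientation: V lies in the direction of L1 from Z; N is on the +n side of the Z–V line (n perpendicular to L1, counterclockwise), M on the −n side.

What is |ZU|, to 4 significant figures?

38.28

The slot axis is L1's direction at -41.5°, so u = (cos -41.5°, sin -41.5°) = (0.7490, -0.6626) and n = (−sin -41.5°, cos -41.5°) = (0.6626, 0.7490). Z is at the origin and V lies 37.3 along u from Z, so V = 37.3·u = (27.94, -24.72). Tangency of A1 to both parallel lines with radius 8.6 puts N and M at Z ± 8.6·n: N = (5.699, 6.441), M = (-5.699, -6.441). Equal radii place W and U the same way about V: W = V + 8.6·n = (33.63, -18.27), U = V − 8.6·n = (22.24, -31.16). Then |ZU| = |U − Z| = 38.28.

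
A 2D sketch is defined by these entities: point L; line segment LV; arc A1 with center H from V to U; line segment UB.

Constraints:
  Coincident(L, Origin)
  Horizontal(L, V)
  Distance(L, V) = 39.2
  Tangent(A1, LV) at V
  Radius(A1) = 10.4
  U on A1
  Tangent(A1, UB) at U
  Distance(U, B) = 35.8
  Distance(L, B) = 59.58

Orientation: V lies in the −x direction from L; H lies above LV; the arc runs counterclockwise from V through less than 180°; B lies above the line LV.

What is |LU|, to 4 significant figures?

31.54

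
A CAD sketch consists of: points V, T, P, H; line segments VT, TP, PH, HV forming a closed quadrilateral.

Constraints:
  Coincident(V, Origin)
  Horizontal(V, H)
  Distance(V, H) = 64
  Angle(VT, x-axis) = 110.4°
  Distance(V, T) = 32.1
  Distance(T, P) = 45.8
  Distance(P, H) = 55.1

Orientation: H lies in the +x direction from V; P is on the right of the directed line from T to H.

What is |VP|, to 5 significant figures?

14.488

V is at the origin; VH is horizontal with |VH| = 64.0 and H in +x, so H = (64.0, 0). VT runs at 110.4° with |VT| = 32.1, so T = (-11.189, 30.087). P is determined by |TP| = 45.8 and |PH| = 55.1 together: it lies at the intersection of circle(T, 45.8) and circle(H, 55.1). With |TH| = 80.985, the foot of the radical line on TH is 34.699 from T and the perpendicular offset is √(45.8² − 34.699²) = 29.893. Taking the right-of-TH solution: P = (9.9210, -10.558).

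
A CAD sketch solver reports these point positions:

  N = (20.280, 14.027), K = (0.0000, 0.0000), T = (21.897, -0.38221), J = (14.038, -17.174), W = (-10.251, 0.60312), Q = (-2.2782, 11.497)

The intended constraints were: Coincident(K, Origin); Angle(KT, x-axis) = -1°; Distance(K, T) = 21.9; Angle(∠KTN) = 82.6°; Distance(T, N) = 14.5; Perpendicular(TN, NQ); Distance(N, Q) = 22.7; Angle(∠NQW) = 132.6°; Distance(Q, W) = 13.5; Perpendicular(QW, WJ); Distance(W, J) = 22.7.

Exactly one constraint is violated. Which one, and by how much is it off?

Distance(W, J) = 22.7 — off by 7.40.

K = (0.00, 0.00) ✓; KT at -1.000° ✓; |KT| = 21.90 ✓; ∠KTN = 82.60° ✓; |TN| = 14.50 ✓; ∠(TN, NQ) = 90.00° ✓; |NQ| = 22.70 ✓; ∠NQW = 132.6° ✓; |QW| = 13.50 ✓; ∠(QW, WJ) = 90.00° ✓; |WJ| = 30.10 ✗.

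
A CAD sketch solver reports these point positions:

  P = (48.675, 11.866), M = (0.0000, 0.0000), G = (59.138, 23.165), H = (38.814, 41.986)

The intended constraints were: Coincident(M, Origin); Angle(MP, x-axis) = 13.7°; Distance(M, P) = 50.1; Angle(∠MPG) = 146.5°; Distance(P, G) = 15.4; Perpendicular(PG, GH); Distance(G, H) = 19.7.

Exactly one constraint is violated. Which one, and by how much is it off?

Distance(G, H) = 19.7 — off by 8.00.

M = (0.00, 0.00) ✓; MP at 13.70° ✓; |MP| = 50.10 ✓; ∠MPG = 146.5° ✓; |PG| = 15.40 ✓; ∠(PG, GH) = 90.00° ✓; |GH| = 27.70 ✗.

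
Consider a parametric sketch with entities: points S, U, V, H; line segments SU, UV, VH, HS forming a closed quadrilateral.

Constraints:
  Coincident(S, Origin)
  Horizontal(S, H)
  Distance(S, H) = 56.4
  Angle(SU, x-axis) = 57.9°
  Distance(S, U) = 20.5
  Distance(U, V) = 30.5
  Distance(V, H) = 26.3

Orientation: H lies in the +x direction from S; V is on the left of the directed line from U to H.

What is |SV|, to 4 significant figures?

46.36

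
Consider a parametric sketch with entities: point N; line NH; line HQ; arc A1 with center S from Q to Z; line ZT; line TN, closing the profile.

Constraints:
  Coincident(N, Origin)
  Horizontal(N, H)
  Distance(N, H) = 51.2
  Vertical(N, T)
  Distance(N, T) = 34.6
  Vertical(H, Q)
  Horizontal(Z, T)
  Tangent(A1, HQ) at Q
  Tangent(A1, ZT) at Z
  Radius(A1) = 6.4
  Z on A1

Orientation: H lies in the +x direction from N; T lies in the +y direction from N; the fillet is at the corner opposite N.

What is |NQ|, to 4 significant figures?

58.45

N is at the origin; N and H share the same y with |NH| = 51.2 and H on the +x side, so H = (51.20, 0.000). NT is vertical with |NT| = 34.6 and T on the +y side, so T = (0.000, 34.60). The virtual corner opposite N is at (51.20, 34.60). Since A1 is tangent to HQ there, SQ ⟂ HQ and the tangent condition forces SZ to be normal to ZT, with radius 6.4, so the center S sits 6.4 in from both sides at S = (44.80, 28.20). That places the tangent points at Q = (51.20, 28.20) on HQ and Z = (44.80, 34.60) on ZT. Then |NQ| = |Q − N| = 58.45.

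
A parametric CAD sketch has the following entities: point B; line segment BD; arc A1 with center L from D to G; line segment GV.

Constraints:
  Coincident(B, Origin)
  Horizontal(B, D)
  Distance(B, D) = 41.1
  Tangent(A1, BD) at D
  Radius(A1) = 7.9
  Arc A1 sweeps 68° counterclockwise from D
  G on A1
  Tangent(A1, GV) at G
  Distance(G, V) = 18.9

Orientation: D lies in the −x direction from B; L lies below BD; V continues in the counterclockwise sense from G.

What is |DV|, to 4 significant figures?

26.69

B is at the origin; BD is horizontal with |BD| = 41.1 and D on the −x side, so D = (-41.10, 0.000). Since A1 is tangent to BD there, LD ⟂ BD, so L = D + (0, -7.9) = (-41.10, -7.900). On A1, D sits at bearing 90° from L; a 68° counterclockwise sweep puts G at bearing 158°, so G = L + 7.9·(cos 158°, sin 158°) = (-48.42, -4.941). Tangency of A1 to GV means the radius LG is perpendicular to GV, so GV runs along (−sin 158°, cos 158°); with |GV| = 18.9, V = (-55.50, -22.46). Then |DV| = |V − D| = 26.69.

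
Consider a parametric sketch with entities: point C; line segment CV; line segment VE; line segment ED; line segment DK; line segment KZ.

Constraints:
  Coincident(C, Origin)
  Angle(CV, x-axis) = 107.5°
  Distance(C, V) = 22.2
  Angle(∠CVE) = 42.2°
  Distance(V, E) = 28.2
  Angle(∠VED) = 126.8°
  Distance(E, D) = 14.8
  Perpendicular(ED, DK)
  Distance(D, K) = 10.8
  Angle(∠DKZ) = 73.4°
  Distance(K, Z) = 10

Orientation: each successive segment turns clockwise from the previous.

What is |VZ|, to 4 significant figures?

26.52

C is at the origin; CV runs at 107.5° with length 22.2, so V = (-6.676, 21.17). ∠CVE = 42.2° gives VE at -30.30° from the x-axis; with |VE| = 28.2, E = (17.67, 6.945). ∠VED = 126.8° gives ED at -83.50° from the x-axis; with |ED| = 14.8, D = (19.35, -7.760). ED is perpendicular to DK, so DK runs at -173.5°; with |DK| = 10.8, K = (8.617, -8.983). ∠DKZ = 73.4° gives KZ at 79.90° from the x-axis; with |KZ| = 10.0, Z = (10.37, 0.8624). Then |VZ| = |Z − V| = 26.52.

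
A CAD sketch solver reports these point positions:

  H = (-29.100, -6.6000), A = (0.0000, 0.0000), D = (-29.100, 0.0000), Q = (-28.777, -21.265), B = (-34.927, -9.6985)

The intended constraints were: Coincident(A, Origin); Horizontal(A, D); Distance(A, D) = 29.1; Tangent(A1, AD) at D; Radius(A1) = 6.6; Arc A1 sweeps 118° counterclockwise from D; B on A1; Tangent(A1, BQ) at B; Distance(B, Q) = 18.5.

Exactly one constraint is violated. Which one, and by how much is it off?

Distance(B, Q) = 18.5 — off by 5.40.

A = (0.00, 0.00) ✓; A.y = 0.00, D.y = 0.00 ✓; |AD| = 29.10 ✓; ∠(HD, DA) = 90.00° ✓; |HD| = 6.600 ✓; bearing(H→B) − bearing(H→D) = 118.0° ✓; |HB| = 6.600 ✓; ∠(HB, BQ) = 90.00° ✓; |BQ| = 13.10 ✗.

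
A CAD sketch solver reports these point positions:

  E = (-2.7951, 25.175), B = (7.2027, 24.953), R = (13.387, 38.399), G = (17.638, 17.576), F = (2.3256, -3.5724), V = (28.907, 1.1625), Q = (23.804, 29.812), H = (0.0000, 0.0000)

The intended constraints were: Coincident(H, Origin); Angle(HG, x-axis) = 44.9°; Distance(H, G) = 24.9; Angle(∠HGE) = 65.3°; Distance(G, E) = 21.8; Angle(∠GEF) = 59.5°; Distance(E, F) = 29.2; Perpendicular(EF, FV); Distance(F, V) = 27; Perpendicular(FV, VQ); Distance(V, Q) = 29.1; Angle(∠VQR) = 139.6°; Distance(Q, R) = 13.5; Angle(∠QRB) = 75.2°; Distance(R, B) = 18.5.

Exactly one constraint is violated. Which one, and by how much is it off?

Distance(R, B) = 18.5 — off by 3.70.

H = (0.00, 0.00) ✓; HG at 44.90° ✓; |HG| = 24.90 ✓; ∠HGE = 65.30° ✓; |GE| = 21.80 ✓; ∠GEF = 59.50° ✓; |EF| = 29.20 ✓; ∠(EF, FV) = 90.00° ✓; |FV| = 27.00 ✓; ∠(FV, VQ) = 90.00° ✓; |VQ| = 29.10 ✓; ∠VQR = 139.6° ✓; |QR| = 13.50 ✓; ∠QRB = 75.20° ✓; |RB| = 14.80 ✗.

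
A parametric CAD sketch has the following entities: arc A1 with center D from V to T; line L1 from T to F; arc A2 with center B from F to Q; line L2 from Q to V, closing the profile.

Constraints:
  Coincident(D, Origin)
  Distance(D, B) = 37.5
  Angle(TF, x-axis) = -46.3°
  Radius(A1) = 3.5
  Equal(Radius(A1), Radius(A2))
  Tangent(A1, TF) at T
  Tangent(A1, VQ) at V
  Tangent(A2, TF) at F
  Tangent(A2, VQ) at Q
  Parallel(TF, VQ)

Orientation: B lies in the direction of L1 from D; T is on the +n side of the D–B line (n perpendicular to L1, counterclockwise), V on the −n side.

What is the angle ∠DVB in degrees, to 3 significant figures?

84.7°

D is at the origin and B lies 37.5 along u from D, so B = 37.5·u = (25.9, -27.1). Tangency of A1 to both parallel lines with radius 3.5 puts T and V at D ± 3.5·n: T = (2.53, 2.42), V = (-2.53, -2.42). Then cos ∠DVB = VD·VB / (|VD||VB|), giving 84.7°.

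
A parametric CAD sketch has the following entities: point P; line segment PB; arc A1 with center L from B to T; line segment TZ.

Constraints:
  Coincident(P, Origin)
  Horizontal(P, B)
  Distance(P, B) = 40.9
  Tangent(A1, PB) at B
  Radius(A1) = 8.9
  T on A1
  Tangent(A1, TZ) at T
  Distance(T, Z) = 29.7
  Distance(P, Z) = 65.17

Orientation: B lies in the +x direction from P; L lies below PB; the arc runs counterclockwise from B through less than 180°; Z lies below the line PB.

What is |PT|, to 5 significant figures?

37.173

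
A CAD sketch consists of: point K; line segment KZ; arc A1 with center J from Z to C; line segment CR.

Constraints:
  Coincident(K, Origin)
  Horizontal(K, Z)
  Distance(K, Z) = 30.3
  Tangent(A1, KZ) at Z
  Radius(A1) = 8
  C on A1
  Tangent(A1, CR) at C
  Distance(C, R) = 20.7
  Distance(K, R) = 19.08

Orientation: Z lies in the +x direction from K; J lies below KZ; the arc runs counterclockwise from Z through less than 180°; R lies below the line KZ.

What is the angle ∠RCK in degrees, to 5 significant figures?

48.392°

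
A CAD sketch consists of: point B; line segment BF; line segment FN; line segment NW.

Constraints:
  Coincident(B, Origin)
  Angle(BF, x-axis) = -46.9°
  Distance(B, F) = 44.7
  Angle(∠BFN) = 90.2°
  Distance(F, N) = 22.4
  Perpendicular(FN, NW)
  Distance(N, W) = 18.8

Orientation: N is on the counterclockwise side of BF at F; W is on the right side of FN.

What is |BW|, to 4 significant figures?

67.39

∠BFN = 90.2°, so FN runs at -46.9° + (180° − 90.2°) = 42.90° from the x-axis; with |FN| = 22.4, N = F + 22.4·(cos 42.90°, sin 42.90°) = (46.95, -17.39). FN is perpendicular to NW; with |NW| = 18.8 on the right of FN, W = N + 18.8·(0.6807, -0.7325) = (59.75, -31.16). Then |BW| = |W − B| = 67.39.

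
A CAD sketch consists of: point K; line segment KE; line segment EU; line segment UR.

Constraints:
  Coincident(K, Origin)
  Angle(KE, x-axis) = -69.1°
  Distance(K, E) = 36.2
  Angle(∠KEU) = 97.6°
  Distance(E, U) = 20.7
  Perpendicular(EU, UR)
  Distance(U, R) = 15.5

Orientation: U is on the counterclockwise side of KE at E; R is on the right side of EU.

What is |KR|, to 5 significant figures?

57.356

K is at the origin; KE runs at -69.1° with length 36.2, so E = 36.2·(cos -69.1°, sin -69.1°) = (12.914, -33.818). ∠KEU = 97.6°, so EU runs at -69.1° + (180° − 97.6°) = 13.300° from the x-axis; with |EU| = 20.7, U = E + 20.7·(cos 13.300°, sin 13.300°) = (33.059, -29.056). The perpendicularity gives UR at right angles to EU; with |UR| = 15.5 on the right of EU, R = U + 15.5·(0.23005, -0.97318) = (36.624, -44.140). Then |KR| = |R − K| = 57.356.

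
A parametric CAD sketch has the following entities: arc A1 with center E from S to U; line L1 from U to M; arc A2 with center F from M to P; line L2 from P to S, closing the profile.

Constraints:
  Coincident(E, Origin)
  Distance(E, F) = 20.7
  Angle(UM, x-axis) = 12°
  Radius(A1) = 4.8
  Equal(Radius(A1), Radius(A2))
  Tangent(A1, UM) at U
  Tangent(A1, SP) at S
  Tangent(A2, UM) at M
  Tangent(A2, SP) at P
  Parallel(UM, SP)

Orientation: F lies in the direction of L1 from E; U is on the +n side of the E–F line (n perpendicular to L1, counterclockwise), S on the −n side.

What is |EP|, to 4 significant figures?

21.25

Tangency of A1 to both parallel lines with radius 4.8 puts U and S at E ± 4.8·n: U = (-0.9980, 4.695), S = (0.9980, -4.695). Equal radii place M and P the same way about F: M = F + 4.8·n = (19.25, 8.999), P = F − 4.8·n = (21.25, -0.3913). Then |EP| = |P − E| = 21.25.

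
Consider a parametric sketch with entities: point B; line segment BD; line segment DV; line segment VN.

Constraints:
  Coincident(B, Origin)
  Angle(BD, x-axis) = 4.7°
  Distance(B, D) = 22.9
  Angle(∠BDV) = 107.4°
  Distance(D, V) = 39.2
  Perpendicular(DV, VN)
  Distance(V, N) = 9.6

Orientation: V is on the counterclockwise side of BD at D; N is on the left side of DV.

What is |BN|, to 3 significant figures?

47.7

∠BDV = 107.4°, so DV runs at 4.7° + (180° − 107.4°) = 77.3° from the x-axis; with |DV| = 39.2, V = D + 39.2·(cos 77.3°, sin 77.3°) = (31.4, 40.1). DV is perpendicular to VN; with |VN| = 9.6 on the left of DV, N = V + 9.6·(-0.976, 0.220) = (22.1, 42.2). Then |BN| = |N − B| = 47.7.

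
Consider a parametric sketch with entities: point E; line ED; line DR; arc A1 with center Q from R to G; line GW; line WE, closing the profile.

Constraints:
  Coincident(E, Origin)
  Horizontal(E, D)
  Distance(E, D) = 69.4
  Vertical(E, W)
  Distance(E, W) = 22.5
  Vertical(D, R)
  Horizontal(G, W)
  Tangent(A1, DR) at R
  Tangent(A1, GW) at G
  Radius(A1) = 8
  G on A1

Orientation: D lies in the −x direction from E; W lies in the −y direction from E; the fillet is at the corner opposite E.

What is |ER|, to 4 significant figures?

70.90

The virtual corner opposite E is at (-69.40, -22.50). The tangent condition forces QR to be normal to DR and A1 meets GW tangentially, so QG is at right angles to GW, with radius 8.0, so the center Q sits 8.0 in from both sides at Q = (-61.40, -14.50). That places the tangent points at R = (-69.40, -14.50) on DR and G = (-61.40, -22.50) on GW. Then |ER| = |R − E| = 70.90.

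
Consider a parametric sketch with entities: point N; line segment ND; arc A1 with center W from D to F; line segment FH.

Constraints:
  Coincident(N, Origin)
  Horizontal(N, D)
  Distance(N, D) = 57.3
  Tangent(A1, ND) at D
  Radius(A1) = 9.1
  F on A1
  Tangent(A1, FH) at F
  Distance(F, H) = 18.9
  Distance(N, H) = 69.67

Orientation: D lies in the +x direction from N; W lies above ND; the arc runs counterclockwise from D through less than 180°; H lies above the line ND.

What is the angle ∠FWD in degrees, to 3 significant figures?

99.2°

N is at the origin; N and D share the same y with |ND| = 57.3 and D on the +x side, so D = (57.3, 0.00). The tangent condition forces WD to be normal to ND, so W = D + (0, 9.1) = (57.3, 9.10). Since WF ⟂ FH (tangency), |WH| = √(9.1² + 18.9²) = 21.0 regardless of where F sits on A1. So H lies on both circle(N, 69.67) and circle(W, 21.0); the above-ND intersection is H = (63.2, 29.2). F is the foot of the tangent from H: F = (66.3, 10.6).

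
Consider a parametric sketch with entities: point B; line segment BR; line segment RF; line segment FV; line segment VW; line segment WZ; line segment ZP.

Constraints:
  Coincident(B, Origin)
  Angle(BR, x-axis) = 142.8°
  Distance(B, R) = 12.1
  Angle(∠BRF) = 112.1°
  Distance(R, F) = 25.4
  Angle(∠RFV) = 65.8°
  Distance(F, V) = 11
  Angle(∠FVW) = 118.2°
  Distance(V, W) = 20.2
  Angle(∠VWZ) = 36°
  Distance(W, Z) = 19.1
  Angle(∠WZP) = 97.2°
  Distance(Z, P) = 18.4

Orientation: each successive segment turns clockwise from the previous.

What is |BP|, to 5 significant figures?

33.428

B is at the origin; BR runs at 142.8° with length 12.1, so R = (-9.6380, 7.3156). ∠BRF = 112.1° gives RF at 74.900° from the x-axis; with |RF| = 25.4, F = (-3.0212, 31.839). ∠RFV = 65.8° gives FV at -39.300° from the x-axis; with |FV| = 11.0, V = (5.4910, 24.871). ∠FVW = 118.2° gives VW at -101.10° from the x-axis; with |VW| = 20.2, W = (1.6021, 5.0494). ∠VWZ = 36.0° gives WZ at 114.90° from the x-axis; with |WZ| = 19.1, Z = (-6.4397, 22.374). ∠WZP = 97.2° gives ZP at 32.100° from the x-axis; with |ZP| = 18.4, P = (9.1474, 32.152). Then |BP| = |P − B| = 33.428.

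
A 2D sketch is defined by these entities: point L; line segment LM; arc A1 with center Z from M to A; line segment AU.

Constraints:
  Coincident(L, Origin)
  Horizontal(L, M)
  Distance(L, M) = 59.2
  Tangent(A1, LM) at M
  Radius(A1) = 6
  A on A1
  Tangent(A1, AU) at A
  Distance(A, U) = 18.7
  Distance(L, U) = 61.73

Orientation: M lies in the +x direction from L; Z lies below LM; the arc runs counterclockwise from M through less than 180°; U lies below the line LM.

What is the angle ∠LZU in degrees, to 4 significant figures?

87.16°

Checks: ∠(ZM, ML) = 90.00° ✓; |ZM| = 6.000 ✓; |ZA| = 6.000 ✓; ∠(ZA, AU) = 90.00° ✓; |AU| = 18.70 ✓; |LU| = 61.73 ✓.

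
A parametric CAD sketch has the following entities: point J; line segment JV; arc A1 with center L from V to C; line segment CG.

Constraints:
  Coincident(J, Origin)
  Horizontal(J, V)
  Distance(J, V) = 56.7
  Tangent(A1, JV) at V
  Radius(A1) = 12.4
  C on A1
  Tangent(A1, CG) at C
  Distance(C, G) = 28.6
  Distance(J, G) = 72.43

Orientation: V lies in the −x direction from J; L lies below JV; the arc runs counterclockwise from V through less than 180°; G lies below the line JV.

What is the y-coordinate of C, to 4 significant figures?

-16.90

J is at the origin; J and V share the same y with |JV| = 56.7 and V on the −x side, so V = (-56.70, 0.000). Since A1 is tangent to JV there, LV ⟂ JV, so L = V + (0, -12.4) = (-56.70, -12.40). Since LC ⟂ CG (tangency), |LG| = √(12.4² + 28.6²) = 31.17 regardless of where C sits on A1. So G lies on both circle(J, 72.43) and circle(L, 31.17); the below-JV intersection is G = (-57.87, -43.55). C is the foot of the tangent from G: C = (-68.25, -16.90).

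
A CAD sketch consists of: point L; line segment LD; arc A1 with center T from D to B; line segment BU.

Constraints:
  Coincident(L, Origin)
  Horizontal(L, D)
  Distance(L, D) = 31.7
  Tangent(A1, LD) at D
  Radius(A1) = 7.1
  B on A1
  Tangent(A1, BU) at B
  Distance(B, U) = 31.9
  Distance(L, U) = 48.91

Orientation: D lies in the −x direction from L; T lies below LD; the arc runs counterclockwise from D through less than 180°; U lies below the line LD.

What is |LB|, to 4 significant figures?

39.56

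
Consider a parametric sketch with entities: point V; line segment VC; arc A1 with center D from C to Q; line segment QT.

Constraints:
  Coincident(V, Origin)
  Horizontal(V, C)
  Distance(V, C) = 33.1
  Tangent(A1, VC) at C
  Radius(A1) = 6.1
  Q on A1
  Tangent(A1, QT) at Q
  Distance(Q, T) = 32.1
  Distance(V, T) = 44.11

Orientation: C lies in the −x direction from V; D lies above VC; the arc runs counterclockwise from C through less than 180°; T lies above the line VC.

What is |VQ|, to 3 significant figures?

27.6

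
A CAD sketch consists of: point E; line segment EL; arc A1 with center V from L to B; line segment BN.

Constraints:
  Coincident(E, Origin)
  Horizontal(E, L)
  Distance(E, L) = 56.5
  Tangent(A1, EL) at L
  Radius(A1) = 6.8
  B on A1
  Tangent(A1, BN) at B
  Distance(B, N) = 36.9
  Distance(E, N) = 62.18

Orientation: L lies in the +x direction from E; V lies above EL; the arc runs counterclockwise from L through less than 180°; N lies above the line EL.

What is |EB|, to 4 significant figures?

63.30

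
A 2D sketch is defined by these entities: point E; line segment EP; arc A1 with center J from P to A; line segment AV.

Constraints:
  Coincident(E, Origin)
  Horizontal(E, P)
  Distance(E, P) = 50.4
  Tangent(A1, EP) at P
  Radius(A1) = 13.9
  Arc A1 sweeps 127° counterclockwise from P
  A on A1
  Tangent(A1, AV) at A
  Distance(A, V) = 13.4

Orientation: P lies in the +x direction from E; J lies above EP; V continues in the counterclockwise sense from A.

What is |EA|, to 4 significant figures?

65.41

E is at the origin; EP is horizontal with |EP| = 50.4 and P on the +x side, so P = (50.40, 0.000). Tangency of A1 to EP means the radius JP is perpendicular to EP, so J = P + (0, 13.9) = (50.40, 13.90). On A1, P sits at bearing -90° from J; a 127° counterclockwise sweep puts A at bearing 37°, so A = J + 13.9·(cos 37°, sin 37°) = (61.50, 22.27). Then |EA| = |A − E| = 65.41.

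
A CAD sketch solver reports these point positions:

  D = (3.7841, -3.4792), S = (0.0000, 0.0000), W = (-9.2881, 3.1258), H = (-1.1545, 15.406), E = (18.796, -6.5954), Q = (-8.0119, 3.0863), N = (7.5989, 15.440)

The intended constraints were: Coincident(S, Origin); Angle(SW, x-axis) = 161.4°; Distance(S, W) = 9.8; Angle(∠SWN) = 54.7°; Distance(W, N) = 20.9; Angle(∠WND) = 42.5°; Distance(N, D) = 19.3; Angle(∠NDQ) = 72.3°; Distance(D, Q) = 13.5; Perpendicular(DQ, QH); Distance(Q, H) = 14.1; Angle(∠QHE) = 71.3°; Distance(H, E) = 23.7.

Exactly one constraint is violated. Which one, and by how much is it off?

Distance(H, E) = 23.7 — off by 6.00.

S = (0.00, 0.00) ✓; SW at 161.4° ✓; |SW| = 9.800 ✓; ∠SWN = 54.70° ✓; |WN| = 20.90 ✓; ∠WND = 42.50° ✓; |ND| = 19.30 ✓; ∠NDQ = 72.30° ✓; |DQ| = 13.50 ✓; ∠(DQ, QH) = 90.00° ✓; |QH| = 14.10 ✓; ∠QHE = 71.30° ✓; |HE| = 29.70 ✗.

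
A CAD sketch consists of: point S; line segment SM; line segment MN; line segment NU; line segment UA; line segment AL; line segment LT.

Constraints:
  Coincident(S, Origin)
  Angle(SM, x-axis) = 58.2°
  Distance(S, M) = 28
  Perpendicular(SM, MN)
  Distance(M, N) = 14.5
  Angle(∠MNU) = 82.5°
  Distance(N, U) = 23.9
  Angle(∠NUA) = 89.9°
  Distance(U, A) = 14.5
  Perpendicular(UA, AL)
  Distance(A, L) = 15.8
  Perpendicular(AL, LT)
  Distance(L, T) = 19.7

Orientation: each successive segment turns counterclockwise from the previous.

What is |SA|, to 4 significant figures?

6.904

∠MNU = 82.5° gives NU at -114.3° from the x-axis; with |NU| = 23.9, U = (-7.404, 9.655). ∠NUA = 89.9° gives UA at -24.20° from the x-axis; with |UA| = 14.5, A = (5.822, 3.711). Then |SA| = |A − S| = 6.904.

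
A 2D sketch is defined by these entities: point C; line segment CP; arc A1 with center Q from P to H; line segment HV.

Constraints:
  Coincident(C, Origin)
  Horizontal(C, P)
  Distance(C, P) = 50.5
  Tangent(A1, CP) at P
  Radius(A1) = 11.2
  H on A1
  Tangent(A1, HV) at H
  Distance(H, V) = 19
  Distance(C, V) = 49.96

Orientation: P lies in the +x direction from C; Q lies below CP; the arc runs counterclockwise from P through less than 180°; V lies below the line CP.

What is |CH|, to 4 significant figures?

40.92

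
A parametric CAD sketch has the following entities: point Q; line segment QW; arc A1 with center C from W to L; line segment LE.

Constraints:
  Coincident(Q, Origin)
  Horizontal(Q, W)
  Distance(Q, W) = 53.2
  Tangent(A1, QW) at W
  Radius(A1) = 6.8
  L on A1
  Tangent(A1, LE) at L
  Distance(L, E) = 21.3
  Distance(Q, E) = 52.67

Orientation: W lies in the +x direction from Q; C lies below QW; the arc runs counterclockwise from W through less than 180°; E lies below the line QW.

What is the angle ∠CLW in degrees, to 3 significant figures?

47.1°

Checks: |CL| = 6.800 ✓; ∠(CL, LE) = 90.00° ✓; |LE| = 21.30 ✓; |QE| = 52.67 ✓.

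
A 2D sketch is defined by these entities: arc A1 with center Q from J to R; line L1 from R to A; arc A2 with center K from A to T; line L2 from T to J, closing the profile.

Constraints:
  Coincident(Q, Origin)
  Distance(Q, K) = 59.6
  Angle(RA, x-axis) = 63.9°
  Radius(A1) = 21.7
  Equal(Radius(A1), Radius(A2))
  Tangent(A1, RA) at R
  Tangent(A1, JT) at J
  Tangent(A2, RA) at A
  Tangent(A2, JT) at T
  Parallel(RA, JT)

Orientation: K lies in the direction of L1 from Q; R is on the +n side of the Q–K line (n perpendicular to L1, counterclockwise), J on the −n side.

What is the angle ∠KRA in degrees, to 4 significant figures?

20.01°

The slot axis is L1's direction at 63.9°, so u = (cos 63.9°, sin 63.9°) = (0.4399, 0.8980) and n = (−sin 63.9°, cos 63.9°) = (-0.8980, 0.4399). Q is at the origin and K lies 59.6 along u from Q, so K = 59.6·u = (26.22, 53.52). Tangency of A1 to both parallel lines with radius 21.7 puts R and J at Q ± 21.7·n: R = (-19.49, 9.547), J = (19.49, -9.547). Equal radii place A and T the same way about K: A = K + 21.7·n = (6.733, 63.07), T = K − 21.7·n = (45.71, 43.98). Then cos ∠KRA = RK·RA / (|RK||RA|), giving 20.01°.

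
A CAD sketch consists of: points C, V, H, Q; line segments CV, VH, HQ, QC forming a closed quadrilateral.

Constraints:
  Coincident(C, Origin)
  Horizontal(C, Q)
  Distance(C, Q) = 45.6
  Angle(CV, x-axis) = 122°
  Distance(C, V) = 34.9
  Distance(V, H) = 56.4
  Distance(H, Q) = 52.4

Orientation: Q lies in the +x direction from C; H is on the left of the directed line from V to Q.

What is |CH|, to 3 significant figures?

61.1

C is at the origin; CQ is horizontal with |CQ| = 45.6 and Q in +x, so Q = (45.6, 0). CV runs at 122.0° with |CV| = 34.9, so V = (-18.5, 29.6). H is determined by |VH| = 56.4 and |HQ| = 52.4 together: it lies at the intersection of circle(V, 56.4) and circle(Q, 52.4). With |VQ| = 70.6, the foot of the radical line on VQ is 38.4 from V and the perpendicular offset is √(56.4² − 38.4²) = 41.3. Taking the left-of-VQ solution: H = (33.7, 51.0).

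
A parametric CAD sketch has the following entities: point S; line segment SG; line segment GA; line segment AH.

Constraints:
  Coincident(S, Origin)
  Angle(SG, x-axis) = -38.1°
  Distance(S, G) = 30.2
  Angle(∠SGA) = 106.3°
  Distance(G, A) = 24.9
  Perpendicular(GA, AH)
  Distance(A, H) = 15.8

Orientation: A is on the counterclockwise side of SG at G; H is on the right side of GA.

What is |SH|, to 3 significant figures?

55.9

S is at the origin; SG runs at -38.1° with length 30.2, so G = 30.2·(cos -38.1°, sin -38.1°) = (23.8, -18.6). ∠SGA = 106.3°, so GA runs at -38.1° + (180° − 106.3°) = 35.6° from the x-axis; with |GA| = 24.9, A = G + 24.9·(cos 35.6°, sin 35.6°) = (44.0, -4.14). GA is perpendicular to AH; with |AH| = 15.8 on the right of GA, H = A + 15.8·(0.582, -0.813) = (53.2, -17.0). Then |SH| = |H − S| = 55.9.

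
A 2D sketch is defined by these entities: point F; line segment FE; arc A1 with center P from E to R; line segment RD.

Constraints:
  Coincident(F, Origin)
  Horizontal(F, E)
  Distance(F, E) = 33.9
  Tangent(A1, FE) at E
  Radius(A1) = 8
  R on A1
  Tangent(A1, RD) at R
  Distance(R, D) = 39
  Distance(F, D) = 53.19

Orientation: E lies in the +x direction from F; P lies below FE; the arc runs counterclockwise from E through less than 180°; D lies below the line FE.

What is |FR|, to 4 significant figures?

27.07

Checks: |FE| = 33.90 ✓; |PE| = 8.000 ✓; |PR| = 8.000 ✓; ∠(PR, RD) = 90.00° ✓; |RD| = 39.00 ✓; |FD| = 53.19 ✓.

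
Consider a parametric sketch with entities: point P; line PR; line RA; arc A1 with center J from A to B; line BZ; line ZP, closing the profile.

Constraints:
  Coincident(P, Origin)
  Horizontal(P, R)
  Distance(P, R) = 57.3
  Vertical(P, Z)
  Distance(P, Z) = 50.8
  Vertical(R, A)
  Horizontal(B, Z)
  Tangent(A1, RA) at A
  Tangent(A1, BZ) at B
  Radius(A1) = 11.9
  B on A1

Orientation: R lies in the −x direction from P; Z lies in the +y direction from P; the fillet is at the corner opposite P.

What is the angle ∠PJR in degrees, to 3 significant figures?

66.4°

P is at the origin; P and R share the same y with |PR| = 57.3 and R on the −x side, so R = (-57.3, 0.00). PZ is vertical with |PZ| = 50.8 and Z on the +y side, so Z = (0.00, 50.8). The virtual corner opposite P is at (-57.3, 50.8). Since A1 is tangent to RA there, JA ⟂ RA and the tangent condition forces JB to be normal to BZ, with radius 11.9, so the center J sits 11.9 in from both sides at J = (-45.4, 38.9). Then cos ∠PJR = JP·JR / (|JP||JR|), giving 66.4°.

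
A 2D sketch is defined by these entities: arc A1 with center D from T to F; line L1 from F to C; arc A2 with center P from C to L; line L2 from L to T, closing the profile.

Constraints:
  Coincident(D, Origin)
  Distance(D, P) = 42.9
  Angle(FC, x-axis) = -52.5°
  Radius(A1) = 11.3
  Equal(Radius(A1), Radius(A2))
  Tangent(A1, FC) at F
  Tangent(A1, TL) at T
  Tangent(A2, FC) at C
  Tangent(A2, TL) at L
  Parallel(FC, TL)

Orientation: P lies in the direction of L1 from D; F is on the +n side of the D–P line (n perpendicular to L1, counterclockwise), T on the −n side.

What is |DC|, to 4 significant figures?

44.36

The slot axis is L1's direction at -52.5°, so u = (cos -52.5°, sin -52.5°) = (0.6088, -0.7934) and n = (−sin -52.5°, cos -52.5°) = (0.7934, 0.6088). D is at the origin and P lies 42.9 along u from D, so P = 42.9·u = (26.12, -34.03). Tangency of A1 to both parallel lines with radius 11.3 puts F and T at D ± 11.3·n: F = (8.965, 6.879), T = (-8.965, -6.879). Equal radii place C and L the same way about P: C = P + 11.3·n = (35.08, -27.16), L = P − 11.3·n = (17.15, -40.91). Then |DC| = |C − D| = 44.36.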